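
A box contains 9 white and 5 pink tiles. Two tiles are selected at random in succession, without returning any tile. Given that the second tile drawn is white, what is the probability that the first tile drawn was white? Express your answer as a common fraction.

8/13

P(first=white and the second tile drawn is white) = (9/14)·(8/13) = 36/91.
P(the second tile drawn is white) = Σ over first color = 36/91 + 45/182 = 9/14.
By Bayes, P(first=white | the second tile drawn is white) = 36/91 / 9/14 = 8/13 ≈ 0.6154.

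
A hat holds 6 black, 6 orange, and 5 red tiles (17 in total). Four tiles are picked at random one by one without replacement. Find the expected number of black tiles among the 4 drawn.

24/17

By linearity of expectation, E[X] = Σ P(draw i is black); by symmetry each draw (even without replacement) has P(black) = 6/17.
E[X] = 4 · 6/17 = 24/17 ≈ 1.4118.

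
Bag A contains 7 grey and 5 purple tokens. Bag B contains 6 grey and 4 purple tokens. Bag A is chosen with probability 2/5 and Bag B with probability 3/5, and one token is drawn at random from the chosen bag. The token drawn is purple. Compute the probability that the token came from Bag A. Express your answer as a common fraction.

P(purple | Bag A) = 5/12; P(purple | Bag B) = 2/5.
P(purple) = 2/5·5/12 + 3/5·2/5 = 61/150.
By Bayes' rule, P(Bag A | purple) = 1/6 / 61/150 = 25/61 ≈ 0.4098.

25/61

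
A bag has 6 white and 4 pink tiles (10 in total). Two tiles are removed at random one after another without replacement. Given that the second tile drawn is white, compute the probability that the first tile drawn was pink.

4/9

P(first=pink and the second tile drawn is white) = (4/10)·(6/9) = 4/15.
P(the second tile drawn is white) = Σ over first color = 1/3 + 4/15 = 3/5.
By Bayes, P(first=pink | the second tile drawn is white) = 4/15 / 3/5 = 4/9 ≈ 0.4444.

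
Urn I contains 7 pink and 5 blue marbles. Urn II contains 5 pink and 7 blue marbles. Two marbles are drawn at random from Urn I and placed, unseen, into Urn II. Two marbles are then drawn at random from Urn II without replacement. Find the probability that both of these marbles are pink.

41/231

Condition on how many of the transferred marbles are pink (from Urn I: 7 pink of 12; then Urn II has 14 total).
  0 pink: C(7,0)C(5,2)/C(12,2) = 5/33; then P = C(5,2)/C(14,2) = 10/91
  1 pink: C(7,1)C(5,1)/C(12,2) = 35/66; then P = C(6,2)/C(14,2) = 15/91
  2 pink: C(7,2)C(5,0)/C(12,2) = 7/22; then P = C(7,2)/C(14,2) = 3/13
P(both pink) = 41/231 ≈ 0.1775.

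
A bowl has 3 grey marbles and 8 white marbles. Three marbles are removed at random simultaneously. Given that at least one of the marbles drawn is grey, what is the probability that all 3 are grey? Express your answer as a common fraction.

1/109

P(all 3 grey) = C(3,3)/C(11,3) = 1/165; P(at least one grey) = 1 − C(8,3)/C(11,3) = 109/165.
Since 'all 3 grey' ⊆ 'at least one grey', P(all 3 | at least one) = 1/165 / 109/165 = 1/109 ≈ 0.0092.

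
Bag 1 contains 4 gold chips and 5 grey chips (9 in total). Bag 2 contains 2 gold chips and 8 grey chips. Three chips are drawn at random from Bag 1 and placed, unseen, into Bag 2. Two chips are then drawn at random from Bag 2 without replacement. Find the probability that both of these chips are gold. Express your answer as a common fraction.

25/468

Condition on how many of the transferred chips are gold (from Bag 1: 4 gold of 9; then Bag 2 has 13 total).
  0 gold: C(4,0)C(5,3)/C(9,3) = 5/42; then P = C(2,2)/C(13,2) = 1/78
  1 gold: C(4,1)C(5,2)/C(9,3) = 10/21; then P = C(3,2)/C(13,2) = 1/26
  2 gold: C(4,2)C(5,1)/C(9,3) = 5/14; then P = C(4,2)/C(13,2) = 1/13
  3 gold: C(4,3)C(5,0)/C(9,3) = 1/21; then P = C(5,2)/C(13,2) = 5/39
P(both gold) = 25/468 ≈ 0.0534.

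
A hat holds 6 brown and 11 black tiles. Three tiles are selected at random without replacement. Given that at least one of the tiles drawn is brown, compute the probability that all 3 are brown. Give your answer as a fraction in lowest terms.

4/103

P(all 3 brown) = C(6,3)/C(17,3) = 1/34; P(at least one brown) = 1 − C(11,3)/C(17,3) = 103/136.
Since 'all 3 brown' ⊆ 'at least one brown', P(all 3 | at least one) = 1/34 / 103/136 = 4/103 ≈ 0.0388.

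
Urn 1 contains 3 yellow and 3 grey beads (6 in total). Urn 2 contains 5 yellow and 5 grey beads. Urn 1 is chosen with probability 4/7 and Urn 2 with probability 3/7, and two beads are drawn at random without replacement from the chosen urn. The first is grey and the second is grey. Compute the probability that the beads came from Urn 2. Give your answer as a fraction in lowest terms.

5/11

P(E | Urn 1) = 1/5; P(E | Urn 2) = 2/9.
P(E) = 4/7·1/5 + 3/7·2/9 = 22/105.
By Bayes' rule, P(Urn 2 | E) = 2/21 / 22/105 = 5/11 ≈ 0.4545.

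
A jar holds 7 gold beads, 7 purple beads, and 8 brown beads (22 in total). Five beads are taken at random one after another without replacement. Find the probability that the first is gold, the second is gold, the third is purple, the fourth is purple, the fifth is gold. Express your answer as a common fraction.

Multiply the conditional probability of each draw in order, without replacement, so each draw removes one from its color and from the total.
P = (7/22) · (6/21) · (7/20) · (6/19) · (5/18) = 7/2508 ≈ 0.0028.

7/2508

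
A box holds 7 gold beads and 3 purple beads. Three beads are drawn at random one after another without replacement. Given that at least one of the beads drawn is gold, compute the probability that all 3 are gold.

P(all 3 gold) = C(7,3)/C(10,3) = 7/24; P(at least one gold) = 1 − C(3,3)/C(10,3) = 119/120.
Since 'all 3 gold' ⊆ 'at least one gold', P(all 3 | at least one) = 7/24 / 119/120 = 5/17 ≈ 0.2941.

5/17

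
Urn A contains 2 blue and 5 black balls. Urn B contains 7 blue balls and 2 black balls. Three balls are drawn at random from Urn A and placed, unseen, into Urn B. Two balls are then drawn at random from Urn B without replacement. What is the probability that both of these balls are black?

Condition on how many of the transferred balls are black (from Urn A: 5 black of 7; then Urn B has 12 total).
  1 black: C(5,1)C(2,2)/C(7,3) = 1/7; then P = C(3,2)/C(12,2) = 1/22
  2 black: C(5,2)C(2,1)/C(7,3) = 4/7; then P = C(4,2)/C(12,2) = 1/11
  3 black: C(5,3)C(2,0)/C(7,3) = 2/7; then P = C(5,2)/C(12,2) = 5/33
P(both black) = 47/462 ≈ 0.1017.

47/462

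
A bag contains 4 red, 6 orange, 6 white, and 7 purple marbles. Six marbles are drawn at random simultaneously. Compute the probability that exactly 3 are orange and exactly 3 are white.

Unordered draws without replacement: count favorable combinations over C(23,6).
Favorable = C(4,0) · C(6,3) · C(6,3) · C(7,0) = 400; total = C(23,6) = 100947.
P = 400/100947 = 400/100947 ≈ 0.0040.

400/100947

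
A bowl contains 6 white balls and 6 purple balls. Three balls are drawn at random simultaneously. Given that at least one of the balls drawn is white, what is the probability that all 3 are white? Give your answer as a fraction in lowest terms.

P(all 3 white) = C(6,3)/C(12,3) = 1/11; P(at least one white) = 1 − C(6,3)/C(12,3) = 10/11.
Since 'all 3 white' ⊆ 'at least one white', P(all 3 | at least one) = 1/11 / 10/11 = 1/10 ≈ 0.1000.

1/10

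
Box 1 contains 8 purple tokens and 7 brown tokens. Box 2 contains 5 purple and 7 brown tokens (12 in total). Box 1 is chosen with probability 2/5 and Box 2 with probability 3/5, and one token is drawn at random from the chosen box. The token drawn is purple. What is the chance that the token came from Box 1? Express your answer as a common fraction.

64/139

P(purple | Box 1) = 8/15; P(purple | Box 2) = 5/12.
P(purple) = 2/5·8/15 + 3/5·5/12 = 139/300.
By Bayes' rule, P(Box 1 | purple) = 16/75 / 139/300 = 64/139 ≈ 0.4604.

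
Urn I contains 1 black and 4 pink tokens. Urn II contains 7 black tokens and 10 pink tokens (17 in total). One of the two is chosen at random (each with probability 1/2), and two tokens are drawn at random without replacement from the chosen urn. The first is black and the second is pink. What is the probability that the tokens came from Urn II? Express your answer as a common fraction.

175/311

P(E | Urn I) = 1/5; P(E | Urn II) = 35/136.
P(E) = 1/2·1/5 + 1/2·35/136 = 311/1360.
By Bayes' rule, P(Urn II | E) = 35/272 / 311/1360 = 175/311 ≈ 0.5627.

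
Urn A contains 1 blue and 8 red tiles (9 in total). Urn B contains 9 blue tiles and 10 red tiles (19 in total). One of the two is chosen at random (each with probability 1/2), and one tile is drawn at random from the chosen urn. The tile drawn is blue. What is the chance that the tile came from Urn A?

19/100

P(blue | Urn A) = 1/9; P(blue | Urn B) = 9/19.
P(blue) = 1/2·1/9 + 1/2·9/19 = 50/171.
By Bayes' rule, P(Urn A | blue) = 1/18 / 50/171 = 19/100 ≈ 0.1900.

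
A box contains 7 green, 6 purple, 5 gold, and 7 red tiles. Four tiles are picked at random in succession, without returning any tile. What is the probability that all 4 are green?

7/2530

Unordered draws without replacement: count favorable combinations over C(25,4).
Favorable = C(7,4) · C(6,0) · C(5,0) · C(7,0) = 35; total = C(25,4) = 12650.
P = 35/12650 = 7/2530 ≈ 0.0028.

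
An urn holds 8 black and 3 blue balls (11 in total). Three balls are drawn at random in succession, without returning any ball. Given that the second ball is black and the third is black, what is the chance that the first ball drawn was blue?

P(first=blue and the second ball is black and the third is black) = (3/11)·(8/10)·(7/9) = 28/165.
P(E) = Σ over first color = 56/165 + 28/165 = 28/55.
By Bayes, P(first=blue | E) = 28/165 / 28/55 = 1/3 ≈ 0.3333.

1/3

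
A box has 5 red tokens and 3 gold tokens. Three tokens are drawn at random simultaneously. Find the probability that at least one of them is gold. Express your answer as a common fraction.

Use the complement: P(at least one gold) = 1 − P(no gold).
P(none) = C(5,3)/C(8,3) = 10/56.
So P = 1 − 10/56 = 23/28 ≈ 0.8214.

23/28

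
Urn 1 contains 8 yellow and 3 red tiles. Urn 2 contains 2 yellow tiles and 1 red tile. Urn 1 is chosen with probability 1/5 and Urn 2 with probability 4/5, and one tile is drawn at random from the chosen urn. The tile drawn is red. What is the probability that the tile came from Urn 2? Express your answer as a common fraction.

44/53

P(red | Urn 1) = 3/11; P(red | Urn 2) = 1/3.
P(red) = 1/5·3/11 + 4/5·1/3 = 53/165.
By Bayes' rule, P(Urn 2 | red) = 4/15 / 53/165 = 44/53 ≈ 0.8302.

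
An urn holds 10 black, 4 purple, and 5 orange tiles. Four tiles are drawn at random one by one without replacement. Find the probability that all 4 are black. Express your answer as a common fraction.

Unordered draws without replacement: count favorable combinations over C(19,4).
Favorable = C(10,4) · C(4,0) · C(5,0) = 210; total = C(19,4) = 3876.
P = 210/3876 = 35/646 ≈ 0.0542.

35/646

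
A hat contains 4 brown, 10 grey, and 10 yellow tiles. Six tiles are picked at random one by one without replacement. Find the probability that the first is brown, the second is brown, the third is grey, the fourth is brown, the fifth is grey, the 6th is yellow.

15/67298

Multiply the conditional probability of each draw in order, without replacement, so each draw removes one from its color and from the total.
P = (4/24) · (3/23) · (10/22) · (2/21) · (9/20) · (10/19) = 15/67298 ≈ 0.0002.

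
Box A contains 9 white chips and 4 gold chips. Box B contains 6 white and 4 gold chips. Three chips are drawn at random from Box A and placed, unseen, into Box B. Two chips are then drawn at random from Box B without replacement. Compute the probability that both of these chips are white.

125/338

Condition on how many of the transferred chips are white (from Box A: 9 white of 13; then Box B has 13 total).
  0 white: C(9,0)C(4,3)/C(13,3) = 2/143; then P = C(6,2)/C(13,2) = 5/26
  1 white: C(9,1)C(4,2)/C(13,3) = 27/143; then P = C(7,2)/C(13,2) = 7/26
  2 white: C(9,2)C(4,1)/C(13,3) = 72/143; then P = C(8,2)/C(13,2) = 14/39
  3 white: C(9,3)C(4,0)/C(13,3) = 42/143; then P = C(9,2)/C(13,2) = 6/13
P(both white) = 125/338 ≈ 0.3698.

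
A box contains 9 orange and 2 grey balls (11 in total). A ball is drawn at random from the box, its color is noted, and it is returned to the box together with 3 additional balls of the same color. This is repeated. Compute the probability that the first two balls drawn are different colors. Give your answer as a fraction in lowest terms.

18/77

Either orange then grey, or grey then orange; after the first draw the total is 14.
P = (9/11)·(2/14) + (2/11)·(9/14) = 18/77 ≈ 0.2338.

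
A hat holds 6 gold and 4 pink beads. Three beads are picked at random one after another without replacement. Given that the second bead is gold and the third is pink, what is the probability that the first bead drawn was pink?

P(first=pink and the second bead is gold and the third is pink) = (4/10)·(6/9)·(3/8) = 1/10.
P(E) = Σ over first color = 1/6 + 1/10 = 4/15.
By Bayes, P(first=pink | E) = 1/10 / 4/15 = 3/8 ≈ 0.3750.

3/8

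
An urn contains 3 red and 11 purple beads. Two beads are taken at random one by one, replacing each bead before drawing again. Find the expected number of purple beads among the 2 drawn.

11/7

By linearity of expectation, E[X] = Σ P(draw i is purple); each independent draw has P(purple) = 11/14.
E[X] = 2 · 11/14 = 11/7 ≈ 1.5714.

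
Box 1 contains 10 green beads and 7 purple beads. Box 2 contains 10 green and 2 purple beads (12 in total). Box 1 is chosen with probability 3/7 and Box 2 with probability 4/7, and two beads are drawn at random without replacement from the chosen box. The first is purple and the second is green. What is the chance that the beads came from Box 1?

693/1237

P(E | Box 1) = 35/136; P(E | Box 2) = 5/33.
P(E) = 3/7·35/136 + 4/7·5/33 = 6185/31416.
By Bayes' rule, P(Box 1 | E) = 15/136 / 6185/31416 = 693/1237 ≈ 0.5602.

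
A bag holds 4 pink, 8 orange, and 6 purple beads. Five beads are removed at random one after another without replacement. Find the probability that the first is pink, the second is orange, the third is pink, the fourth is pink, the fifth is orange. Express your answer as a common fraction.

Multiply the conditional probability of each draw in order, without replacement, so each draw removes one from its color and from the total.
P = (4/18) · (8/17) · (3/16) · (2/15) · (7/14) = 1/765 ≈ 0.0013.

1/765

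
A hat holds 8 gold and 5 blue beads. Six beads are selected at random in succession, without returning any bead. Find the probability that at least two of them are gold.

Sum the hypergeometric tail for j = 2,…,6 gold beads.
Favorable = C(8,2)·C(5,4) + C(8,3)·C(5,3) + C(8,4)·C(5,2) + C(8,5)·C(5,1) + C(8,6)·C(5,0) = 1708; total = C(13,6) = 1716.
P = 1708/1716 = 427/429 ≈ 0.9953.

427/429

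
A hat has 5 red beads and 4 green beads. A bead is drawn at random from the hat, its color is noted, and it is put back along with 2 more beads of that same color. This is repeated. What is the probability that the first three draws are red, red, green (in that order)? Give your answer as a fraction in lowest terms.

Track the composition after each reinforcement of +2.
P = (5/9) · (7/11) · (4/13) = 140/1287 ≈ 0.1088.

140/1287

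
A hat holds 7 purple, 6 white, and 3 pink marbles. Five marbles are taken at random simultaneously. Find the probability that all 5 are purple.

1/208

Unordered draws without replacement: count favorable combinations over C(16,5).
Favorable = C(7,5) · C(6,0) · C(3,0) = 21; total = C(16,5) = 4368.
P = 21/4368 = 1/208 ≈ 0.0048.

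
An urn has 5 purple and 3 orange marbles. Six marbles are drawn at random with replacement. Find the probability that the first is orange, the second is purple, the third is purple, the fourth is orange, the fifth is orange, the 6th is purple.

3375/262144

Multiply the conditional probability of each draw in order, with replacement (the composition resets each draw).
P = (3/8) · (5/8) · (5/8) · (3/8) · (3/8) · (5/8) = 3375/262144 ≈ 0.0129.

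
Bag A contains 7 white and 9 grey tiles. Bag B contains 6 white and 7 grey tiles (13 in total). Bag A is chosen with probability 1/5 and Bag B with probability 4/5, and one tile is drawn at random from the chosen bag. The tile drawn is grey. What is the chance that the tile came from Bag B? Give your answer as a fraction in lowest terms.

P(grey | Bag A) = 9/16; P(grey | Bag B) = 7/13.
P(grey) = 1/5·9/16 + 4/5·7/13 = 113/208.
By Bayes' rule, P(Bag B | grey) = 28/65 / 113/208 = 448/565 ≈ 0.7929.

448/565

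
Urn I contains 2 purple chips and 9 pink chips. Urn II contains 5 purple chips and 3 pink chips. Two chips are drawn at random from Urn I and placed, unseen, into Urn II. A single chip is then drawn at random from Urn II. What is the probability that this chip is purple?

59/110

Condition on how many of the transferred chips are purple (from Urn I: 2 purple of 11; then Urn II has 10 total).
  0 purple: C(2,0)C(9,2)/C(11,2) = 36/55; then P = 5/10
  1 purple: C(2,1)C(9,1)/C(11,2) = 18/55; then P = 6/10
  2 purple: C(2,2)C(9,0)/C(11,2) = 1/55; then P = 7/10
P(purple from Urn II) = 59/110 ≈ 0.5364.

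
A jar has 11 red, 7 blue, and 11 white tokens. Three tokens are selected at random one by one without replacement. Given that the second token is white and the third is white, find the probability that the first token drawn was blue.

P(first=blue and the second token is white and the third is white) = (7/29)·(11/28)·(10/27) = 55/1566.
P(E) = Σ over first color = 605/10962 + 55/1566 + 55/1218 = 55/406.
By Bayes, P(first=blue | E) = 55/1566 / 55/406 = 7/27 ≈ 0.2593.

7/27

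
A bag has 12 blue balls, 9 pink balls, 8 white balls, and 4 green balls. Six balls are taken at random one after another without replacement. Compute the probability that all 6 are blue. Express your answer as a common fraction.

3/3596

Unordered draws without replacement: count favorable combinations over C(33,6).
Favorable = C(12,6) · C(9,0) · C(8,0) · C(4,0) = 924; total = C(33,6) = 1107568.
P = 924/1107568 = 3/3596 ≈ 0.0008.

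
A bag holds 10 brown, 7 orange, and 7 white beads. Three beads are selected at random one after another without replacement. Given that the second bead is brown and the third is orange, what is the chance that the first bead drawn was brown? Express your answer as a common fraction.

P(first=brown and the second bead is brown and the third is orange) = (10/24)·(9/23)·(7/22) = 105/2024.
P(E) = Σ over first color = 105/2024 + 35/1012 + 245/6072 = 35/276.
By Bayes, P(first=brown | E) = 105/2024 / 35/276 = 9/22 ≈ 0.4091.

9/22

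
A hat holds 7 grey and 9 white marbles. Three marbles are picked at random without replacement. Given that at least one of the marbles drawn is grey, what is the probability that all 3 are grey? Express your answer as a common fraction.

P(all 3 grey) = C(7,3)/C(16,3) = 1/16; P(at least one grey) = 1 − C(9,3)/C(16,3) = 17/20.
Since 'all 3 grey' ⊆ 'at least one grey', P(all 3 | at least one) = 1/16 / 17/20 = 5/68 ≈ 0.0735.

5/68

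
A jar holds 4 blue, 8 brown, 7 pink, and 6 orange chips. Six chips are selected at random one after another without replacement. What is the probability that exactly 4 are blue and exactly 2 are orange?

Unordered draws without replacement: count favorable combinations over C(25,6).
Favorable = C(4,4) · C(8,0) · C(7,0) · C(6,2) = 15; total = C(25,6) = 177100.
P = 15/177100 = 3/35420 ≈ 0.0001.

3/35420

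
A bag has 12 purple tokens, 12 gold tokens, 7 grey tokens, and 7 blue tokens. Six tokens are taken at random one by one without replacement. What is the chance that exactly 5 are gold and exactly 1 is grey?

24/11951

Unordered draws without replacement: count favorable combinations over C(38,6).
Favorable = C(12,0) · C(12,5) · C(7,1) · C(7,0) = 5544; total = C(38,6) = 2760681.
P = 5544/2760681 = 24/11951 ≈ 0.0020.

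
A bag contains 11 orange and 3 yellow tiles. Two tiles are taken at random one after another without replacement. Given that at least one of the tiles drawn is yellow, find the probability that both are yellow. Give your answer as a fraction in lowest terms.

1/12

P(both yellow) = C(3,2)/C(14,2) = 3/91; P(at least one yellow) = 1 − C(11,2)/C(14,2) = 36/91.
Since 'both yellow' ⊆ 'at least one yellow', P(both | at least one) = 3/91 / 36/91 = 1/12 ≈ 0.0833.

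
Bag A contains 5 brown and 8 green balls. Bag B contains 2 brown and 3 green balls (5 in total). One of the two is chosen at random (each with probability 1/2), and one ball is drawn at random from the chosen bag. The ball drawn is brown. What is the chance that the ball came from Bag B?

P(brown | Bag A) = 5/13; P(brown | Bag B) = 2/5.
P(brown) = 1/2·5/13 + 1/2·2/5 = 51/130.
By Bayes' rule, P(Bag B | brown) = 1/5 / 51/130 = 26/51 ≈ 0.5098.

26/51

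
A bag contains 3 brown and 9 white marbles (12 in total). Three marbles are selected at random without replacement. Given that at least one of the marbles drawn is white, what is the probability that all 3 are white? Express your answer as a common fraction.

P(all 3 white) = C(9,3)/C(12,3) = 21/55; P(at least one white) = 1 − C(3,3)/C(12,3) = 219/220.
Since 'all 3 white' ⊆ 'at least one white', P(all 3 | at least one) = 21/55 / 219/220 = 28/73 ≈ 0.3836.

28/73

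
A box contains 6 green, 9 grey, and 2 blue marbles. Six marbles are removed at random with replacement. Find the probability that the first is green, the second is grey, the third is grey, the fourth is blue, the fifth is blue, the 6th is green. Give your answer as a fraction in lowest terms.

Multiply the conditional probability of each draw in order, with replacement (the composition resets each draw).
P = (6/17) · (9/17) · (9/17) · (2/17) · (2/17) · (6/17) = 11664/24137569 ≈ 0.0005.

11664/24137569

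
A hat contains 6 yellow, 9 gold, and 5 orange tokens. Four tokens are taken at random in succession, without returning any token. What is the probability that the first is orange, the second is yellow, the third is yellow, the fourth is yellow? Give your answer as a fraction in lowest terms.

5/969

Multiply the conditional probability of each draw in order, without replacement, so each draw removes one from its color and from the total.
P = (5/20) · (6/19) · (5/18) · (4/17) = 5/969 ≈ 0.0052.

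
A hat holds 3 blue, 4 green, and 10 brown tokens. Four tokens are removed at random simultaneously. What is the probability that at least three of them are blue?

Sum the hypergeometric tail for j = 3,…,3 blue tokens.
Favorable = C(3,3)·C(14,1) = 14; total = C(17,4) = 2380.
P = 14/2380 = 1/170 ≈ 0.0059.

1/170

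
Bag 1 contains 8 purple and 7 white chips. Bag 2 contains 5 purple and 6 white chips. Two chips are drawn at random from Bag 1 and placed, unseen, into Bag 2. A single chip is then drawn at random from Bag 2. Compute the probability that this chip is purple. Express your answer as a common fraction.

7/15

Condition on how many of the transferred chips are purple (from Bag 1: 8 purple of 15; then Bag 2 has 13 total).
  0 purple: C(8,0)C(7,2)/C(15,2) = 1/5; then P = 5/13
  1 purple: C(8,1)C(7,1)/C(15,2) = 8/15; then P = 6/13
  2 purple: C(8,2)C(7,0)/C(15,2) = 4/15; then P = 7/13
P(purple from Bag 2) = 7/15 ≈ 0.4667.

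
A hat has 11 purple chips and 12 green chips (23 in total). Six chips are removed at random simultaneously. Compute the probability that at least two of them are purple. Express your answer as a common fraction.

2767/3059

Sum the hypergeometric tail for j = 2,…,6 purple chips.
Favorable = C(11,2)·C(12,4) + C(11,3)·C(12,3) + C(11,4)·C(12,2) + C(11,5)·C(12,1) + C(11,6)·C(12,0) = 91311; total = C(23,6) = 100947.
P = 91311/100947 = 2767/3059 ≈ 0.9045.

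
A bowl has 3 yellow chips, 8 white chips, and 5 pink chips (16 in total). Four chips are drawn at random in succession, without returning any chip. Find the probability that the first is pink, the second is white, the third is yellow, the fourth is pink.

Multiply the conditional probability of each draw in order, without replacement, so each draw removes one from its color and from the total.
P = (5/16) · (8/15) · (3/14) · (4/13) = 1/91 ≈ 0.0110.

1/91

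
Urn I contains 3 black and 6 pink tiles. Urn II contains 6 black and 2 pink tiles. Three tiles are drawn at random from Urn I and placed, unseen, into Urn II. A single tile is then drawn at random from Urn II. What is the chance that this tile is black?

Condition on how many of the transferred tiles are black (from Urn I: 3 black of 9; then Urn II has 11 total).
  0 black: C(3,0)C(6,3)/C(9,3) = 5/21; then P = 6/11
  1 black: C(3,1)C(6,2)/C(9,3) = 15/28; then P = 7/11
  2 black: C(3,2)C(6,1)/C(9,3) = 3/14; then P = 8/11
  3 black: C(3,3)C(6,0)/C(9,3) = 1/84; then P = 9/11
P(black from Urn II) = 7/11 ≈ 0.6364.

7/11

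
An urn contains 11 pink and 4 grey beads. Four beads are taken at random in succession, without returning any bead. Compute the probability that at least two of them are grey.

25/91

Sum the hypergeometric tail for j = 2,…,4 grey beads.
Favorable = C(4,2)·C(11,2) + C(4,3)·C(11,1) + C(4,4)·C(11,0) = 375; total = C(15,4) = 1365.
P = 375/1365 = 25/91 ≈ 0.2747.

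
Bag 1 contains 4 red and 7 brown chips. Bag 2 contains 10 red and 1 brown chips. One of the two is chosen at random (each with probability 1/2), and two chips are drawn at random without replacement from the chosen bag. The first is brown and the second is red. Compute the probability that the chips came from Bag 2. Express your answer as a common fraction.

5/19

P(E | Bag 1) = 14/55; P(E | Bag 2) = 1/11.
P(E) = 1/2·14/55 + 1/2·1/11 = 19/110.
By Bayes' rule, P(Bag 2 | E) = 1/22 / 19/110 = 5/19 ≈ 0.2632.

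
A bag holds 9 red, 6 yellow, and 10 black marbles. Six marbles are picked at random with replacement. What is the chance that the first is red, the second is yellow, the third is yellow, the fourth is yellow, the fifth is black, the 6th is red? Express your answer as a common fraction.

34992/48828125

Multiply the conditional probability of each draw in order, with replacement (the composition resets each draw).
P = (9/25) · (6/25) · (6/25) · (6/25) · (10/25) · (9/25) = 34992/48828125 ≈ 0.0007.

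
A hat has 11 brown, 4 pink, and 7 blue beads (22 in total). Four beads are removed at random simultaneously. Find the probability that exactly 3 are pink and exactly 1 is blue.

Unordered draws without replacement: count favorable combinations over C(22,4).
Favorable = C(11,0) · C(4,3) · C(7,1) = 28; total = C(22,4) = 7315.
P = 28/7315 = 4/1045 ≈ 0.0038.

4/1045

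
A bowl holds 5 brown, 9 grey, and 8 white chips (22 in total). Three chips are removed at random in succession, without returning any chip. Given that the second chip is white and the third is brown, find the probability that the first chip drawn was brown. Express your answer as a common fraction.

1/5

P(first=brown and the second chip is white and the third is brown) = (5/22)·(8/21)·(4/20) = 4/231.
P(E) = Σ over first color = 4/231 + 3/77 + 1/33 = 20/231.
By Bayes, P(first=brown | E) = 4/231 / 20/231 = 1/5 ≈ 0.2000.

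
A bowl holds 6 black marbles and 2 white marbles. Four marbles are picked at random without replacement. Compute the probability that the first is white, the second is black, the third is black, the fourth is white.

Multiply the conditional probability of each draw in order, without replacement, so each draw removes one from its color and from the total.
P = (2/8) · (6/7) · (5/6) · (1/5) = 1/28 ≈ 0.0357.

1/28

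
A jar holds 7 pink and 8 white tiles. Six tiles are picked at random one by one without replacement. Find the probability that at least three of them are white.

10/13

Sum the hypergeometric tail for j = 3,…,6 white tiles.
Favorable = C(8,3)·C(7,3) + C(8,4)·C(7,2) + C(8,5)·C(7,1) + C(8,6)·C(7,0) = 3850; total = C(15,6) = 5005.
P = 3850/5005 = 10/13 ≈ 0.7692.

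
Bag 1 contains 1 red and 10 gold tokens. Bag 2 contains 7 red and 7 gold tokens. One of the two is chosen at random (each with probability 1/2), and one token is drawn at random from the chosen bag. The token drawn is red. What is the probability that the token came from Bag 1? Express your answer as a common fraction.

P(red | Bag 1) = 1/11; P(red | Bag 2) = 1/2.
P(red) = 1/2·1/11 + 1/2·1/2 = 13/44.
By Bayes' rule, P(Bag 1 | red) = 1/22 / 13/44 = 2/13 ≈ 0.1538.

2/13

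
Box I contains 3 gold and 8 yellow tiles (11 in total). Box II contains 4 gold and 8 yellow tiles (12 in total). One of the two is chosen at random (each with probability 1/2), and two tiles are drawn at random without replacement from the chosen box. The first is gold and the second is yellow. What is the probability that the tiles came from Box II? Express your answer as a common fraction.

P(E | Box I) = 12/55; P(E | Box II) = 8/33.
P(E) = 1/2·12/55 + 1/2·8/33 = 38/165.
By Bayes' rule, P(Box II | E) = 4/33 / 38/165 = 10/19 ≈ 0.5263.

10/19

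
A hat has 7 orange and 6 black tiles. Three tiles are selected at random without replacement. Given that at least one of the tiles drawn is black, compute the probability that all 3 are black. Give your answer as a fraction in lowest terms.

P(all 3 black) = C(6,3)/C(13,3) = 10/143; P(at least one black) = 1 − C(7,3)/C(13,3) = 251/286.
Since 'all 3 black' ⊆ 'at least one black', P(all 3 | at least one) = 10/143 / 251/286 = 20/251 ≈ 0.0797.

20/251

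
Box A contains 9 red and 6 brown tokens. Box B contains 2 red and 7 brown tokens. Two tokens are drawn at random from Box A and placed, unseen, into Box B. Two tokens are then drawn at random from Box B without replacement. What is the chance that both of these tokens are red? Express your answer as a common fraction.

Condition on how many of the transferred tokens are red (from Box A: 9 red of 15; then Box B has 11 total).
  0 red: C(9,0)C(6,2)/C(15,2) = 1/7; then P = C(2,2)/C(11,2) = 1/55
  1 red: C(9,1)C(6,1)/C(15,2) = 18/35; then P = C(3,2)/C(11,2) = 3/55
  2 red: C(9,2)C(6,0)/C(15,2) = 12/35; then P = C(4,2)/C(11,2) = 6/55
P(both red) = 131/1925 ≈ 0.0681.

131/1925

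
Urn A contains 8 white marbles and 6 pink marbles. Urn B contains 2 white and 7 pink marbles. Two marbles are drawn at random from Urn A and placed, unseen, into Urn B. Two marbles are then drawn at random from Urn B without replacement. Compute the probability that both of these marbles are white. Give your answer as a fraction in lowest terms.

Condition on how many of the transferred marbles are white (from Urn A: 8 white of 14; then Urn B has 11 total).
  0 white: C(8,0)C(6,2)/C(14,2) = 15/91; then P = C(2,2)/C(11,2) = 1/55
  1 white: C(8,1)C(6,1)/C(14,2) = 48/91; then P = C(3,2)/C(11,2) = 3/55
  2 white: C(8,2)C(6,0)/C(14,2) = 4/13; then P = C(4,2)/C(11,2) = 6/55
P(both white) = 327/5005 ≈ 0.0653.

327/5005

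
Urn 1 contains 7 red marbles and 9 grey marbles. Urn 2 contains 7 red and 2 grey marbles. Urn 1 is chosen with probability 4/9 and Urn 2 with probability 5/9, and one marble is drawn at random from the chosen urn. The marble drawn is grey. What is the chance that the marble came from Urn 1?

81/121

P(grey | Urn 1) = 9/16; P(grey | Urn 2) = 2/9.
P(grey) = 4/9·9/16 + 5/9·2/9 = 121/324.
By Bayes' rule, P(Urn 1 | grey) = 1/4 / 121/324 = 81/121 ≈ 0.6694.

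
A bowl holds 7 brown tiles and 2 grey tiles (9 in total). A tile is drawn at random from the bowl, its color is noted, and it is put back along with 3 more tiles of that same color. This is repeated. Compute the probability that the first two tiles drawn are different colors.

Either brown then grey, or grey then brown; after the first draw the total is 12.
P = (7/9)·(2/12) + (2/9)·(7/12) = 7/27 ≈ 0.2593.

7/27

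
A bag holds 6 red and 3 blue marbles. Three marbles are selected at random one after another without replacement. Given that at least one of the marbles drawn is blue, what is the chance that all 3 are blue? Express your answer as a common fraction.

1/64

P(all 3 blue) = C(3,3)/C(9,3) = 1/84; P(at least one blue) = 1 − C(6,3)/C(9,3) = 16/21.
Since 'all 3 blue' ⊆ 'at least one blue', P(all 3 | at least one) = 1/84 / 16/21 = 1/64 ≈ 0.0156.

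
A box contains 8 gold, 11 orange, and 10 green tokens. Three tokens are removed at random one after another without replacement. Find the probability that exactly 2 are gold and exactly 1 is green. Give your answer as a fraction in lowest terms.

20/261

Unordered draws without replacement: count favorable combinations over C(29,3).
Favorable = C(8,2) · C(11,0) · C(10,1) = 280; total = C(29,3) = 3654.
P = 280/3654 = 20/261 ≈ 0.0766.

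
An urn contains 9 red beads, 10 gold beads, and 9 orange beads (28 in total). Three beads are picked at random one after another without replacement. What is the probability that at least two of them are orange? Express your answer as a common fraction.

64/273

Sum the hypergeometric tail for j = 2,…,3 orange beads.
Favorable = C(9,2)·C(19,1) + C(9,3)·C(19,0) = 768; total = C(28,3) = 3276.
P = 768/3276 = 64/273 ≈ 0.2344.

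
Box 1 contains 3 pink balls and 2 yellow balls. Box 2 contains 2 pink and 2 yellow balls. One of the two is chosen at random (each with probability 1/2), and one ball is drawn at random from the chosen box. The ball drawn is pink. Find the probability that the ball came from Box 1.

P(pink | Box 1) = 3/5; P(pink | Box 2) = 1/2.
P(pink) = 1/2·3/5 + 1/2·1/2 = 11/20.
By Bayes' rule, P(Box 1 | pink) = 3/10 / 11/20 = 6/11 ≈ 0.5455.

6/11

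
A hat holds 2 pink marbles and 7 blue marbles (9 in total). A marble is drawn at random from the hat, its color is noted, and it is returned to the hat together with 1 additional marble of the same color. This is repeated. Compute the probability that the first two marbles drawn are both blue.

28/45

After a blue draw the hat holds 8 blue out of 10.
P = (7/9)·(8/10) = 28/45 ≈ 0.6222.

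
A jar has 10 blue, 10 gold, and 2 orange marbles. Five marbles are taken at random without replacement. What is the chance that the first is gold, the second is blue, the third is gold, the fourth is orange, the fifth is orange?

5/8778

Multiply the conditional probability of each draw in order, without replacement, so each draw removes one from its color and from the total.
P = (10/22) · (10/21) · (9/20) · (2/19) · (1/18) = 5/8778 ≈ 0.0006.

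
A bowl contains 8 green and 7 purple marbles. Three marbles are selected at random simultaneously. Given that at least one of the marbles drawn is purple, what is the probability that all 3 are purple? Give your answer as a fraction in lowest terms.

P(all 3 purple) = C(7,3)/C(15,3) = 1/13; P(at least one purple) = 1 − C(8,3)/C(15,3) = 57/65.
Since 'all 3 purple' ⊆ 'at least one purple', P(all 3 | at least one) = 1/13 / 57/65 = 5/57 ≈ 0.0877.

5/57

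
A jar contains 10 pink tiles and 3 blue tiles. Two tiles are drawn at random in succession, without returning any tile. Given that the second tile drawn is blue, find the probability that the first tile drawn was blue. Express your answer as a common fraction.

P(first=blue and the second tile drawn is blue) = (3/13)·(2/12) = 1/26.
P(the second tile drawn is blue) = Σ over first color = 5/26 + 1/26 = 3/13.
By Bayes, P(first=blue | the second tile drawn is blue) = 1/26 / 3/13 = 1/6 ≈ 0.1667.

1/6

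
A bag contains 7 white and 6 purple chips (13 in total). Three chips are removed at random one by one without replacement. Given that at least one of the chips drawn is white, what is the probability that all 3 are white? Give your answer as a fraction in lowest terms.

P(all 3 white) = C(7,3)/C(13,3) = 35/286; P(at least one white) = 1 − C(6,3)/C(13,3) = 133/143.
Since 'all 3 white' ⊆ 'at least one white', P(all 3 | at least one) = 35/286 / 133/143 = 5/38 ≈ 0.1316.

5/38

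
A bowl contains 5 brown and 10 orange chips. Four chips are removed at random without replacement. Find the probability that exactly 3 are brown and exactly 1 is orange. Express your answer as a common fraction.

20/273

Unordered draws without replacement: count favorable combinations over C(15,4).
Favorable = C(5,3) · C(10,1) = 100; total = C(15,4) = 1365.
P = 100/1365 = 20/273 ≈ 0.0733.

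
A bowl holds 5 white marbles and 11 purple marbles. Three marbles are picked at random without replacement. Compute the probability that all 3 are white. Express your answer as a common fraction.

Unordered draws without replacement: count favorable combinations over C(16,3).
Favorable = C(5,3) · C(11,0) = 10; total = C(16,3) = 560.
P = 10/560 = 1/56 ≈ 0.0179.

1/56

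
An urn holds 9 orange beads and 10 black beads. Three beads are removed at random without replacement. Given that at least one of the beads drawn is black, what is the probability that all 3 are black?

8/59

P(all 3 black) = C(10,3)/C(19,3) = 40/323; P(at least one black) = 1 − C(9,3)/C(19,3) = 295/323.
Since 'all 3 black' ⊆ 'at least one black', P(all 3 | at least one) = 40/323 / 295/323 = 8/59 ≈ 0.1356.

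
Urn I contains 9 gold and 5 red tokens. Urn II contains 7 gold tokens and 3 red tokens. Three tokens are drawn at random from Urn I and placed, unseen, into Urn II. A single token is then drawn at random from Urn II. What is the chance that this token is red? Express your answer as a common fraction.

57/182

Condition on how many of the transferred tokens are red (from Urn I: 5 red of 14; then Urn II has 13 total).
  0 red: C(5,0)C(9,3)/C(14,3) = 3/13; then P = 3/13
  1 red: C(5,1)C(9,2)/C(14,3) = 45/91; then P = 4/13
  2 red: C(5,2)C(9,1)/C(14,3) = 45/182; then P = 5/13
  3 red: C(5,3)C(9,0)/C(14,3) = 5/182; then P = 6/13
P(red from Urn II) = 57/182 ≈ 0.3132.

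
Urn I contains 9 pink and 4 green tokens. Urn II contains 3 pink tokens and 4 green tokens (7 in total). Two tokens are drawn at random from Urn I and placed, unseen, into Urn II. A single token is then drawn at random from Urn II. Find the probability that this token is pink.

Condition on how many of the transferred tokens are pink (from Urn I: 9 pink of 13; then Urn II has 9 total).
  0 pink: C(9,0)C(4,2)/C(13,2) = 1/13; then P = 3/9
  1 pink: C(9,1)C(4,1)/C(13,2) = 6/13; then P = 4/9
  2 pink: C(9,2)C(4,0)/C(13,2) = 6/13; then P = 5/9
P(pink from Urn II) = 19/39 ≈ 0.4872.

19/39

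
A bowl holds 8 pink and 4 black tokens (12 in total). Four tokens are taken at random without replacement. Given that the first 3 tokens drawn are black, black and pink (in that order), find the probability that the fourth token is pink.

7/9

After removing 1 pink, 2 black, the bowl has 7 pink out of 9 remaining.
P(fourth is pink | given) = 7/9 ≈ 0.7778.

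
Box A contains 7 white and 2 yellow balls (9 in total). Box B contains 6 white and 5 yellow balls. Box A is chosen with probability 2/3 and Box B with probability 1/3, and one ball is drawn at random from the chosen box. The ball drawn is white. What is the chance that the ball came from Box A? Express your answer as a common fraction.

P(white | Box A) = 7/9; P(white | Box B) = 6/11.
P(white) = 2/3·7/9 + 1/3·6/11 = 208/297.
By Bayes' rule, P(Box A | white) = 14/27 / 208/297 = 77/104 ≈ 0.7404.

77/104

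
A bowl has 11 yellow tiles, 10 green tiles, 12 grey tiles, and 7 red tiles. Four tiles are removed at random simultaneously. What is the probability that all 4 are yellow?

Unordered draws without replacement: count favorable combinations over C(40,4).
Favorable = C(11,4) · C(10,0) · C(12,0) · C(7,0) = 330; total = C(40,4) = 91390.
P = 330/91390 = 33/9139 ≈ 0.0036.

33/9139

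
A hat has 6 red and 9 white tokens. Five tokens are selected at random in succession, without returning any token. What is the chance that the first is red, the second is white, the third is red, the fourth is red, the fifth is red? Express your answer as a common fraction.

9/1001

Multiply the conditional probability of each draw in order, without replacement, so each draw removes one from its color and from the total.
P = (6/15) · (9/14) · (5/13) · (4/12) · (3/11) = 9/1001 ≈ 0.0090.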